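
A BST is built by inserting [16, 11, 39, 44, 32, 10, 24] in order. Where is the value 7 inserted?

Starting tree (level order): [16, 11, 39, 10, None, 32, 44, None, None, 24]
Insertion path: 16 -> 11 -> 10
Result: insert 7 as left child of 10
Final tree (level order): [16, 11, 39, 10, None, 32, 44, 7, None, 24]


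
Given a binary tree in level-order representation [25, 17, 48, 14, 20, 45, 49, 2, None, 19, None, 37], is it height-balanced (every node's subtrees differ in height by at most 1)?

Tree (level-order array): [25, 17, 48, 14, 20, 45, 49, 2, None, 19, None, 37]
Definition: a tree is height-balanced if, at every node, |h(left) - h(right)| <= 1 (empty subtree has height -1).
Bottom-up per-node check:
  node 2: h_left=-1, h_right=-1, diff=0 [OK], height=0
  node 14: h_left=0, h_right=-1, diff=1 [OK], height=1
  node 19: h_left=-1, h_right=-1, diff=0 [OK], height=0
  node 20: h_left=0, h_right=-1, diff=1 [OK], height=1
  node 17: h_left=1, h_right=1, diff=0 [OK], height=2
  node 37: h_left=-1, h_right=-1, diff=0 [OK], height=0
  node 45: h_left=0, h_right=-1, diff=1 [OK], height=1
  node 49: h_left=-1, h_right=-1, diff=0 [OK], height=0
  node 48: h_left=1, h_right=0, diff=1 [OK], height=2
  node 25: h_left=2, h_right=2, diff=0 [OK], height=3
All nodes satisfy the balance condition.
Result: Balanced


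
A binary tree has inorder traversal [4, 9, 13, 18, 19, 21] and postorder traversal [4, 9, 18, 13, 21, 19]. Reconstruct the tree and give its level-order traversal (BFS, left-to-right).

Inorder:   [4, 9, 13, 18, 19, 21]
Postorder: [4, 9, 18, 13, 21, 19]
Algorithm: postorder visits root last, so walk postorder right-to-left;
each value is the root of the current inorder slice — split it at that
value, recurse on the right subtree first, then the left.
Recursive splits:
  root=19; inorder splits into left=[4, 9, 13, 18], right=[21]
  root=21; inorder splits into left=[], right=[]
  root=13; inorder splits into left=[4, 9], right=[18]
  root=18; inorder splits into left=[], right=[]
  root=9; inorder splits into left=[4], right=[]
  root=4; inorder splits into left=[], right=[]
Reconstructed level-order: [19, 13, 21, 9, 18, 4]


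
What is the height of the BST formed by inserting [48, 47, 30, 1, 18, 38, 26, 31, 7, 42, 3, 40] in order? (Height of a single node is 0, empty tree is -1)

Insertion order: [48, 47, 30, 1, 18, 38, 26, 31, 7, 42, 3, 40]
Tree (level-order array): [48, 47, None, 30, None, 1, 38, None, 18, 31, 42, 7, 26, None, None, 40, None, 3]
Compute height bottom-up (empty subtree = -1):
  height(3) = 1 + max(-1, -1) = 0
  height(7) = 1 + max(0, -1) = 1
  height(26) = 1 + max(-1, -1) = 0
  height(18) = 1 + max(1, 0) = 2
  height(1) = 1 + max(-1, 2) = 3
  height(31) = 1 + max(-1, -1) = 0
  height(40) = 1 + max(-1, -1) = 0
  height(42) = 1 + max(0, -1) = 1
  height(38) = 1 + max(0, 1) = 2
  height(30) = 1 + max(3, 2) = 4
  height(47) = 1 + max(4, -1) = 5
  height(48) = 1 + max(5, -1) = 6
Height = 6


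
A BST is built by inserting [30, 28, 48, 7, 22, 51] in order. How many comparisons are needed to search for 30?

Search path for 30: 30
Found: True
Comparisons: 1


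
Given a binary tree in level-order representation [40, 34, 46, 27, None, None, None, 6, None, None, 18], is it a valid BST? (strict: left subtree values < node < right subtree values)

Level-order array: [40, 34, 46, 27, None, None, None, 6, None, None, 18]
Validate using subtree bounds (lo, hi): at each node, require lo < value < hi,
then recurse left with hi=value and right with lo=value.
Preorder trace (stopping at first violation):
  at node 40 with bounds (-inf, +inf): OK
  at node 34 with bounds (-inf, 40): OK
  at node 27 with bounds (-inf, 34): OK
  at node 6 with bounds (-inf, 27): OK
  at node 18 with bounds (6, 27): OK
  at node 46 with bounds (40, +inf): OK
No violation found at any node.
Result: Valid BST


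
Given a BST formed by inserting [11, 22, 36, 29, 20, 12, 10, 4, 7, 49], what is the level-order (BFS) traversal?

Tree insertion order: [11, 22, 36, 29, 20, 12, 10, 4, 7, 49]
Tree (level-order array): [11, 10, 22, 4, None, 20, 36, None, 7, 12, None, 29, 49]
BFS from the root, enqueuing left then right child of each popped node:
  queue [11] -> pop 11, enqueue [10, 22], visited so far: [11]
  queue [10, 22] -> pop 10, enqueue [4], visited so far: [11, 10]
  queue [22, 4] -> pop 22, enqueue [20, 36], visited so far: [11, 10, 22]
  queue [4, 20, 36] -> pop 4, enqueue [7], visited so far: [11, 10, 22, 4]
  queue [20, 36, 7] -> pop 20, enqueue [12], visited so far: [11, 10, 22, 4, 20]
  queue [36, 7, 12] -> pop 36, enqueue [29, 49], visited so far: [11, 10, 22, 4, 20, 36]
  queue [7, 12, 29, 49] -> pop 7, enqueue [none], visited so far: [11, 10, 22, 4, 20, 36, 7]
  queue [12, 29, 49] -> pop 12, enqueue [none], visited so far: [11, 10, 22, 4, 20, 36, 7, 12]
  queue [29, 49] -> pop 29, enqueue [none], visited so far: [11, 10, 22, 4, 20, 36, 7, 12, 29]
  queue [49] -> pop 49, enqueue [none], visited so far: [11, 10, 22, 4, 20, 36, 7, 12, 29, 49]
Result: [11, 10, 22, 4, 20, 36, 7, 12, 29, 49]


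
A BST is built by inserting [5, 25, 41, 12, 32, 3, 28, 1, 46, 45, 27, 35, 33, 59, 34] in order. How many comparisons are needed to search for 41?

Search path for 41: 5 -> 25 -> 41
Found: True
Comparisons: 3


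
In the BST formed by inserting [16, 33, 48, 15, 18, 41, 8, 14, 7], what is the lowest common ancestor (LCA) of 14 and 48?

Tree insertion order: [16, 33, 48, 15, 18, 41, 8, 14, 7]
Tree (level-order array): [16, 15, 33, 8, None, 18, 48, 7, 14, None, None, 41]
In a BST, the LCA of p=14, q=48 is the first node v on the
root-to-leaf path with p <= v <= q (go left if both < v, right if both > v).
Walk from root:
  at 16: 14 <= 16 <= 48, this is the LCA
LCA = 16


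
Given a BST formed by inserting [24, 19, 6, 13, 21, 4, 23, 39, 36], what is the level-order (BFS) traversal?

Tree insertion order: [24, 19, 6, 13, 21, 4, 23, 39, 36]
Tree (level-order array): [24, 19, 39, 6, 21, 36, None, 4, 13, None, 23]
BFS from the root, enqueuing left then right child of each popped node:
  queue [24] -> pop 24, enqueue [19, 39], visited so far: [24]
  queue [19, 39] -> pop 19, enqueue [6, 21], visited so far: [24, 19]
  queue [39, 6, 21] -> pop 39, enqueue [36], visited so far: [24, 19, 39]
  queue [6, 21, 36] -> pop 6, enqueue [4, 13], visited so far: [24, 19, 39, 6]
  queue [21, 36, 4, 13] -> pop 21, enqueue [23], visited so far: [24, 19, 39, 6, 21]
  queue [36, 4, 13, 23] -> pop 36, enqueue [none], visited so far: [24, 19, 39, 6, 21, 36]
  queue [4, 13, 23] -> pop 4, enqueue [none], visited so far: [24, 19, 39, 6, 21, 36, 4]
  queue [13, 23] -> pop 13, enqueue [none], visited so far: [24, 19, 39, 6, 21, 36, 4, 13]
  queue [23] -> pop 23, enqueue [none], visited so far: [24, 19, 39, 6, 21, 36, 4, 13, 23]
Result: [24, 19, 39, 6, 21, 36, 4, 13, 23]


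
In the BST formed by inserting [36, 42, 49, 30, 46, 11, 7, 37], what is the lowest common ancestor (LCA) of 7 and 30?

Tree insertion order: [36, 42, 49, 30, 46, 11, 7, 37]
Tree (level-order array): [36, 30, 42, 11, None, 37, 49, 7, None, None, None, 46]
In a BST, the LCA of p=7, q=30 is the first node v on the
root-to-leaf path with p <= v <= q (go left if both < v, right if both > v).
Walk from root:
  at 36: both 7 and 30 < 36, go left
  at 30: 7 <= 30 <= 30, this is the LCA
LCA = 30


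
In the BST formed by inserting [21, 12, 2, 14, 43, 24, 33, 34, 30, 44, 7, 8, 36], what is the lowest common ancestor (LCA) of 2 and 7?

Tree insertion order: [21, 12, 2, 14, 43, 24, 33, 34, 30, 44, 7, 8, 36]
Tree (level-order array): [21, 12, 43, 2, 14, 24, 44, None, 7, None, None, None, 33, None, None, None, 8, 30, 34, None, None, None, None, None, 36]
In a BST, the LCA of p=2, q=7 is the first node v on the
root-to-leaf path with p <= v <= q (go left if both < v, right if both > v).
Walk from root:
  at 21: both 2 and 7 < 21, go left
  at 12: both 2 and 7 < 12, go left
  at 2: 2 <= 2 <= 7, this is the LCA
LCA = 2


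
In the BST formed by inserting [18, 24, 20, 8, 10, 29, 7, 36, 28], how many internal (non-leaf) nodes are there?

Tree built from: [18, 24, 20, 8, 10, 29, 7, 36, 28]
Tree (level-order array): [18, 8, 24, 7, 10, 20, 29, None, None, None, None, None, None, 28, 36]
Rule: An internal node has at least one child.
Per-node child counts:
  node 18: 2 child(ren)
  node 8: 2 child(ren)
  node 7: 0 child(ren)
  node 10: 0 child(ren)
  node 24: 2 child(ren)
  node 20: 0 child(ren)
  node 29: 2 child(ren)
  node 28: 0 child(ren)
  node 36: 0 child(ren)
Matching nodes: [18, 8, 24, 29]
Count of internal (non-leaf) nodes: 4


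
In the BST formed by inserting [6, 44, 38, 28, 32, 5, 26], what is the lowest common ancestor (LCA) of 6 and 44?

Tree insertion order: [6, 44, 38, 28, 32, 5, 26]
Tree (level-order array): [6, 5, 44, None, None, 38, None, 28, None, 26, 32]
In a BST, the LCA of p=6, q=44 is the first node v on the
root-to-leaf path with p <= v <= q (go left if both < v, right if both > v).
Walk from root:
  at 6: 6 <= 6 <= 44, this is the LCA
LCA = 6


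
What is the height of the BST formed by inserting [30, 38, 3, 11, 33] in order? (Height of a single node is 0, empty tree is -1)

Insertion order: [30, 38, 3, 11, 33]
Tree (level-order array): [30, 3, 38, None, 11, 33]
Compute height bottom-up (empty subtree = -1):
  height(11) = 1 + max(-1, -1) = 0
  height(3) = 1 + max(-1, 0) = 1
  height(33) = 1 + max(-1, -1) = 0
  height(38) = 1 + max(0, -1) = 1
  height(30) = 1 + max(1, 1) = 2
Height = 2


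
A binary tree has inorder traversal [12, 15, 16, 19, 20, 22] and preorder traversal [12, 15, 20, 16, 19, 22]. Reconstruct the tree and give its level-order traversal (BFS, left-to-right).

Inorder:  [12, 15, 16, 19, 20, 22]
Preorder: [12, 15, 20, 16, 19, 22]
Algorithm: preorder visits root first, so consume preorder in order;
for each root, split the current inorder slice at that value into
left-subtree inorder and right-subtree inorder, then recurse.
Recursive splits:
  root=12; inorder splits into left=[], right=[15, 16, 19, 20, 22]
  root=15; inorder splits into left=[], right=[16, 19, 20, 22]
  root=20; inorder splits into left=[16, 19], right=[22]
  root=16; inorder splits into left=[], right=[19]
  root=19; inorder splits into left=[], right=[]
  root=22; inorder splits into left=[], right=[]
Reconstructed level-order: [12, 15, 20, 16, 22, 19]


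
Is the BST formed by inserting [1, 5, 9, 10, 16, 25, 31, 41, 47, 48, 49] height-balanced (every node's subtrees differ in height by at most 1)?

Tree (level-order array): [1, None, 5, None, 9, None, 10, None, 16, None, 25, None, 31, None, 41, None, 47, None, 48, None, 49]
Definition: a tree is height-balanced if, at every node, |h(left) - h(right)| <= 1 (empty subtree has height -1).
Bottom-up per-node check:
  node 49: h_left=-1, h_right=-1, diff=0 [OK], height=0
  node 48: h_left=-1, h_right=0, diff=1 [OK], height=1
  node 47: h_left=-1, h_right=1, diff=2 [FAIL (|-1-1|=2 > 1)], height=2
  node 41: h_left=-1, h_right=2, diff=3 [FAIL (|-1-2|=3 > 1)], height=3
  node 31: h_left=-1, h_right=3, diff=4 [FAIL (|-1-3|=4 > 1)], height=4
  node 25: h_left=-1, h_right=4, diff=5 [FAIL (|-1-4|=5 > 1)], height=5
  node 16: h_left=-1, h_right=5, diff=6 [FAIL (|-1-5|=6 > 1)], height=6
  node 10: h_left=-1, h_right=6, diff=7 [FAIL (|-1-6|=7 > 1)], height=7
  node 9: h_left=-1, h_right=7, diff=8 [FAIL (|-1-7|=8 > 1)], height=8
  node 5: h_left=-1, h_right=8, diff=9 [FAIL (|-1-8|=9 > 1)], height=9
  node 1: h_left=-1, h_right=9, diff=10 [FAIL (|-1-9|=10 > 1)], height=10
Node 47 violates the condition: |-1 - 1| = 2 > 1.
Result: Not balanced


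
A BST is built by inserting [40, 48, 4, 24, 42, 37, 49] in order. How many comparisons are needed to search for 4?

Search path for 4: 40 -> 4
Found: True
Comparisons: 2


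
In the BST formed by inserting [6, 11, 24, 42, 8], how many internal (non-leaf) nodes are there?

Tree built from: [6, 11, 24, 42, 8]
Tree (level-order array): [6, None, 11, 8, 24, None, None, None, 42]
Rule: An internal node has at least one child.
Per-node child counts:
  node 6: 1 child(ren)
  node 11: 2 child(ren)
  node 8: 0 child(ren)
  node 24: 1 child(ren)
  node 42: 0 child(ren)
Matching nodes: [6, 11, 24]
Count of internal (non-leaf) nodes: 3


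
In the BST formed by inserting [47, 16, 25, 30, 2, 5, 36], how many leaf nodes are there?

Tree built from: [47, 16, 25, 30, 2, 5, 36]
Tree (level-order array): [47, 16, None, 2, 25, None, 5, None, 30, None, None, None, 36]
Rule: A leaf has 0 children.
Per-node child counts:
  node 47: 1 child(ren)
  node 16: 2 child(ren)
  node 2: 1 child(ren)
  node 5: 0 child(ren)
  node 25: 1 child(ren)
  node 30: 1 child(ren)
  node 36: 0 child(ren)
Matching nodes: [5, 36]
Count of leaf nodes: 2


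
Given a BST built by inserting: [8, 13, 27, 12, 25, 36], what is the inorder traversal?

Tree insertion order: [8, 13, 27, 12, 25, 36]
Tree (level-order array): [8, None, 13, 12, 27, None, None, 25, 36]
Inorder traversal: [8, 12, 13, 25, 27, 36]


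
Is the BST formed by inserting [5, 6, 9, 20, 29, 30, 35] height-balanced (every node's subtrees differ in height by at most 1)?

Tree (level-order array): [5, None, 6, None, 9, None, 20, None, 29, None, 30, None, 35]
Definition: a tree is height-balanced if, at every node, |h(left) - h(right)| <= 1 (empty subtree has height -1).
Bottom-up per-node check:
  node 35: h_left=-1, h_right=-1, diff=0 [OK], height=0
  node 30: h_left=-1, h_right=0, diff=1 [OK], height=1
  node 29: h_left=-1, h_right=1, diff=2 [FAIL (|-1-1|=2 > 1)], height=2
  node 20: h_left=-1, h_right=2, diff=3 [FAIL (|-1-2|=3 > 1)], height=3
  node 9: h_left=-1, h_right=3, diff=4 [FAIL (|-1-3|=4 > 1)], height=4
  node 6: h_left=-1, h_right=4, diff=5 [FAIL (|-1-4|=5 > 1)], height=5
  node 5: h_left=-1, h_right=5, diff=6 [FAIL (|-1-5|=6 > 1)], height=6
Node 29 violates the condition: |-1 - 1| = 2 > 1.
Result: Not balanced


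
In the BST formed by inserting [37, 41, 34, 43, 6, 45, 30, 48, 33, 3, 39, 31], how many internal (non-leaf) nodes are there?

Tree built from: [37, 41, 34, 43, 6, 45, 30, 48, 33, 3, 39, 31]
Tree (level-order array): [37, 34, 41, 6, None, 39, 43, 3, 30, None, None, None, 45, None, None, None, 33, None, 48, 31]
Rule: An internal node has at least one child.
Per-node child counts:
  node 37: 2 child(ren)
  node 34: 1 child(ren)
  node 6: 2 child(ren)
  node 3: 0 child(ren)
  node 30: 1 child(ren)
  node 33: 1 child(ren)
  node 31: 0 child(ren)
  node 41: 2 child(ren)
  node 39: 0 child(ren)
  node 43: 1 child(ren)
  node 45: 1 child(ren)
  node 48: 0 child(ren)
Matching nodes: [37, 34, 6, 30, 33, 41, 43, 45]
Count of internal (non-leaf) nodes: 8


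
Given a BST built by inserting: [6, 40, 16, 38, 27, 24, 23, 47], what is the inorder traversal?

Tree insertion order: [6, 40, 16, 38, 27, 24, 23, 47]
Tree (level-order array): [6, None, 40, 16, 47, None, 38, None, None, 27, None, 24, None, 23]
Inorder traversal: [6, 16, 23, 24, 27, 38, 40, 47]


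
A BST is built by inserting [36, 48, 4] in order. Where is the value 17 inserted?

Starting tree (level order): [36, 4, 48]
Insertion path: 36 -> 4
Result: insert 17 as right child of 4
Final tree (level order): [36, 4, 48, None, 17]


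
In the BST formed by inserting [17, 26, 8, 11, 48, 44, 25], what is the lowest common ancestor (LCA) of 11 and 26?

Tree insertion order: [17, 26, 8, 11, 48, 44, 25]
Tree (level-order array): [17, 8, 26, None, 11, 25, 48, None, None, None, None, 44]
In a BST, the LCA of p=11, q=26 is the first node v on the
root-to-leaf path with p <= v <= q (go left if both < v, right if both > v).
Walk from root:
  at 17: 11 <= 17 <= 26, this is the LCA
LCA = 17


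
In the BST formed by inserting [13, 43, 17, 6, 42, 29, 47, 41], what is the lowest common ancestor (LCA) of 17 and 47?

Tree insertion order: [13, 43, 17, 6, 42, 29, 47, 41]
Tree (level-order array): [13, 6, 43, None, None, 17, 47, None, 42, None, None, 29, None, None, 41]
In a BST, the LCA of p=17, q=47 is the first node v on the
root-to-leaf path with p <= v <= q (go left if both < v, right if both > v).
Walk from root:
  at 13: both 17 and 47 > 13, go right
  at 43: 17 <= 43 <= 47, this is the LCA
LCA = 43


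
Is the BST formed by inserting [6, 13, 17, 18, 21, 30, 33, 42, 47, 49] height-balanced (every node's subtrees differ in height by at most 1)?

Tree (level-order array): [6, None, 13, None, 17, None, 18, None, 21, None, 30, None, 33, None, 42, None, 47, None, 49]
Definition: a tree is height-balanced if, at every node, |h(left) - h(right)| <= 1 (empty subtree has height -1).
Bottom-up per-node check:
  node 49: h_left=-1, h_right=-1, diff=0 [OK], height=0
  node 47: h_left=-1, h_right=0, diff=1 [OK], height=1
  node 42: h_left=-1, h_right=1, diff=2 [FAIL (|-1-1|=2 > 1)], height=2
  node 33: h_left=-1, h_right=2, diff=3 [FAIL (|-1-2|=3 > 1)], height=3
  node 30: h_left=-1, h_right=3, diff=4 [FAIL (|-1-3|=4 > 1)], height=4
  node 21: h_left=-1, h_right=4, diff=5 [FAIL (|-1-4|=5 > 1)], height=5
  node 18: h_left=-1, h_right=5, diff=6 [FAIL (|-1-5|=6 > 1)], height=6
  node 17: h_left=-1, h_right=6, diff=7 [FAIL (|-1-6|=7 > 1)], height=7
  node 13: h_left=-1, h_right=7, diff=8 [FAIL (|-1-7|=8 > 1)], height=8
  node 6: h_left=-1, h_right=8, diff=9 [FAIL (|-1-8|=9 > 1)], height=9
Node 42 violates the condition: |-1 - 1| = 2 > 1.
Result: Not balanced


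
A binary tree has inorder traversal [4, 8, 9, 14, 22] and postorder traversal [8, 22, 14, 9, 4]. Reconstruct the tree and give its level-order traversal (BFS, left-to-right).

Inorder:   [4, 8, 9, 14, 22]
Postorder: [8, 22, 14, 9, 4]
Algorithm: postorder visits root last, so walk postorder right-to-left;
each value is the root of the current inorder slice — split it at that
value, recurse on the right subtree first, then the left.
Recursive splits:
  root=4; inorder splits into left=[], right=[8, 9, 14, 22]
  root=9; inorder splits into left=[8], right=[14, 22]
  root=14; inorder splits into left=[], right=[22]
  root=22; inorder splits into left=[], right=[]
  root=8; inorder splits into left=[], right=[]
Reconstructed level-order: [4, 9, 8, 14, 22]


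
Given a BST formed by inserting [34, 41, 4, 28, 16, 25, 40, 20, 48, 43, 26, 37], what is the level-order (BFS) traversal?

Tree insertion order: [34, 41, 4, 28, 16, 25, 40, 20, 48, 43, 26, 37]
Tree (level-order array): [34, 4, 41, None, 28, 40, 48, 16, None, 37, None, 43, None, None, 25, None, None, None, None, 20, 26]
BFS from the root, enqueuing left then right child of each popped node:
  queue [34] -> pop 34, enqueue [4, 41], visited so far: [34]
  queue [4, 41] -> pop 4, enqueue [28], visited so far: [34, 4]
  queue [41, 28] -> pop 41, enqueue [40, 48], visited so far: [34, 4, 41]
  queue [28, 40, 48] -> pop 28, enqueue [16], visited so far: [34, 4, 41, 28]
  queue [40, 48, 16] -> pop 40, enqueue [37], visited so far: [34, 4, 41, 28, 40]
  queue [48, 16, 37] -> pop 48, enqueue [43], visited so far: [34, 4, 41, 28, 40, 48]
  queue [16, 37, 43] -> pop 16, enqueue [25], visited so far: [34, 4, 41, 28, 40, 48, 16]
  queue [37, 43, 25] -> pop 37, enqueue [none], visited so far: [34, 4, 41, 28, 40, 48, 16, 37]
  queue [43, 25] -> pop 43, enqueue [none], visited so far: [34, 4, 41, 28, 40, 48, 16, 37, 43]
  queue [25] -> pop 25, enqueue [20, 26], visited so far: [34, 4, 41, 28, 40, 48, 16, 37, 43, 25]
  queue [20, 26] -> pop 20, enqueue [none], visited so far: [34, 4, 41, 28, 40, 48, 16, 37, 43, 25, 20]
  queue [26] -> pop 26, enqueue [none], visited so far: [34, 4, 41, 28, 40, 48, 16, 37, 43, 25, 20, 26]
Result: [34, 4, 41, 28, 40, 48, 16, 37, 43, 25, 20, 26]


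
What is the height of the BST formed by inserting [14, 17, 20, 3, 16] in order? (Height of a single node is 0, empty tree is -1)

Insertion order: [14, 17, 20, 3, 16]
Tree (level-order array): [14, 3, 17, None, None, 16, 20]
Compute height bottom-up (empty subtree = -1):
  height(3) = 1 + max(-1, -1) = 0
  height(16) = 1 + max(-1, -1) = 0
  height(20) = 1 + max(-1, -1) = 0
  height(17) = 1 + max(0, 0) = 1
  height(14) = 1 + max(0, 1) = 2
Height = 2


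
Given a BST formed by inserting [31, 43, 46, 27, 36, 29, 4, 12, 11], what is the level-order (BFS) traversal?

Tree insertion order: [31, 43, 46, 27, 36, 29, 4, 12, 11]
Tree (level-order array): [31, 27, 43, 4, 29, 36, 46, None, 12, None, None, None, None, None, None, 11]
BFS from the root, enqueuing left then right child of each popped node:
  queue [31] -> pop 31, enqueue [27, 43], visited so far: [31]
  queue [27, 43] -> pop 27, enqueue [4, 29], visited so far: [31, 27]
  queue [43, 4, 29] -> pop 43, enqueue [36, 46], visited so far: [31, 27, 43]
  queue [4, 29, 36, 46] -> pop 4, enqueue [12], visited so far: [31, 27, 43, 4]
  queue [29, 36, 46, 12] -> pop 29, enqueue [none], visited so far: [31, 27, 43, 4, 29]
  queue [36, 46, 12] -> pop 36, enqueue [none], visited so far: [31, 27, 43, 4, 29, 36]
  queue [46, 12] -> pop 46, enqueue [none], visited so far: [31, 27, 43, 4, 29, 36, 46]
  queue [12] -> pop 12, enqueue [11], visited so far: [31, 27, 43, 4, 29, 36, 46, 12]
  queue [11] -> pop 11, enqueue [none], visited so far: [31, 27, 43, 4, 29, 36, 46, 12, 11]
Result: [31, 27, 43, 4, 29, 36, 46, 12, 11]


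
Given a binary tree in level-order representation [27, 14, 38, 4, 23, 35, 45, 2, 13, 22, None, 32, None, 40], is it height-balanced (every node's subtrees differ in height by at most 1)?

Tree (level-order array): [27, 14, 38, 4, 23, 35, 45, 2, 13, 22, None, 32, None, 40]
Definition: a tree is height-balanced if, at every node, |h(left) - h(right)| <= 1 (empty subtree has height -1).
Bottom-up per-node check:
  node 2: h_left=-1, h_right=-1, diff=0 [OK], height=0
  node 13: h_left=-1, h_right=-1, diff=0 [OK], height=0
  node 4: h_left=0, h_right=0, diff=0 [OK], height=1
  node 22: h_left=-1, h_right=-1, diff=0 [OK], height=0
  node 23: h_left=0, h_right=-1, diff=1 [OK], height=1
  node 14: h_left=1, h_right=1, diff=0 [OK], height=2
  node 32: h_left=-1, h_right=-1, diff=0 [OK], height=0
  node 35: h_left=0, h_right=-1, diff=1 [OK], height=1
  node 40: h_left=-1, h_right=-1, diff=0 [OK], height=0
  node 45: h_left=0, h_right=-1, diff=1 [OK], height=1
  node 38: h_left=1, h_right=1, diff=0 [OK], height=2
  node 27: h_left=2, h_right=2, diff=0 [OK], height=3
All nodes satisfy the balance condition.
Result: Balanced


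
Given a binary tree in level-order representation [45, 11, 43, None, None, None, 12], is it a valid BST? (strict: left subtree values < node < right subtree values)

Level-order array: [45, 11, 43, None, None, None, 12]
Validate using subtree bounds (lo, hi): at each node, require lo < value < hi,
then recurse left with hi=value and right with lo=value.
Preorder trace (stopping at first violation):
  at node 45 with bounds (-inf, +inf): OK
  at node 11 with bounds (-inf, 45): OK
  at node 43 with bounds (45, +inf): VIOLATION
Node 43 violates its bound: not (45 < 43 < +inf).
Result: Not a valid BST


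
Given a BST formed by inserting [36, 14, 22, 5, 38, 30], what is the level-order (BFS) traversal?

Tree insertion order: [36, 14, 22, 5, 38, 30]
Tree (level-order array): [36, 14, 38, 5, 22, None, None, None, None, None, 30]
BFS from the root, enqueuing left then right child of each popped node:
  queue [36] -> pop 36, enqueue [14, 38], visited so far: [36]
  queue [14, 38] -> pop 14, enqueue [5, 22], visited so far: [36, 14]
  queue [38, 5, 22] -> pop 38, enqueue [none], visited so far: [36, 14, 38]
  queue [5, 22] -> pop 5, enqueue [none], visited so far: [36, 14, 38, 5]
  queue [22] -> pop 22, enqueue [30], visited so far: [36, 14, 38, 5, 22]
  queue [30] -> pop 30, enqueue [none], visited so far: [36, 14, 38, 5, 22, 30]
Result: [36, 14, 38, 5, 22, 30]


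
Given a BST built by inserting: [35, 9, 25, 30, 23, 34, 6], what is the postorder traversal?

Tree insertion order: [35, 9, 25, 30, 23, 34, 6]
Tree (level-order array): [35, 9, None, 6, 25, None, None, 23, 30, None, None, None, 34]
Postorder traversal: [6, 23, 34, 30, 25, 9, 35]


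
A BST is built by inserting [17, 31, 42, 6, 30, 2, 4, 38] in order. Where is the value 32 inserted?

Starting tree (level order): [17, 6, 31, 2, None, 30, 42, None, 4, None, None, 38]
Insertion path: 17 -> 31 -> 42 -> 38
Result: insert 32 as left child of 38
Final tree (level order): [17, 6, 31, 2, None, 30, 42, None, 4, None, None, 38, None, None, None, 32]


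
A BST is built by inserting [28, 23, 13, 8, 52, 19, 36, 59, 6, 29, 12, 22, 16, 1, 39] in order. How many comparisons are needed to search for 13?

Search path for 13: 28 -> 23 -> 13
Found: True
Comparisons: 3


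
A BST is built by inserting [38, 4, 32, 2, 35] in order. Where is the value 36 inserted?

Starting tree (level order): [38, 4, None, 2, 32, None, None, None, 35]
Insertion path: 38 -> 4 -> 32 -> 35
Result: insert 36 as right child of 35
Final tree (level order): [38, 4, None, 2, 32, None, None, None, 35, None, 36]


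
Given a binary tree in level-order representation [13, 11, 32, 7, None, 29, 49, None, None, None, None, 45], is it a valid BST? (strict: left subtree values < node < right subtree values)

Level-order array: [13, 11, 32, 7, None, 29, 49, None, None, None, None, 45]
Validate using subtree bounds (lo, hi): at each node, require lo < value < hi,
then recurse left with hi=value and right with lo=value.
Preorder trace (stopping at first violation):
  at node 13 with bounds (-inf, +inf): OK
  at node 11 with bounds (-inf, 13): OK
  at node 7 with bounds (-inf, 11): OK
  at node 32 with bounds (13, +inf): OK
  at node 29 with bounds (13, 32): OK
  at node 49 with bounds (32, +inf): OK
  at node 45 with bounds (32, 49): OK
No violation found at any node.
Result: Valid BST


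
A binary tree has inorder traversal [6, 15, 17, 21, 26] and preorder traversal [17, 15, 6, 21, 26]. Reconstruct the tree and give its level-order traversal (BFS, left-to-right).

Inorder:  [6, 15, 17, 21, 26]
Preorder: [17, 15, 6, 21, 26]
Algorithm: preorder visits root first, so consume preorder in order;
for each root, split the current inorder slice at that value into
left-subtree inorder and right-subtree inorder, then recurse.
Recursive splits:
  root=17; inorder splits into left=[6, 15], right=[21, 26]
  root=15; inorder splits into left=[6], right=[]
  root=6; inorder splits into left=[], right=[]
  root=21; inorder splits into left=[], right=[26]
  root=26; inorder splits into left=[], right=[]
Reconstructed level-order: [17, 15, 21, 6, 26]


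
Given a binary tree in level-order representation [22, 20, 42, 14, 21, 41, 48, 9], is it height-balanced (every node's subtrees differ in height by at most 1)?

Tree (level-order array): [22, 20, 42, 14, 21, 41, 48, 9]
Definition: a tree is height-balanced if, at every node, |h(left) - h(right)| <= 1 (empty subtree has height -1).
Bottom-up per-node check:
  node 9: h_left=-1, h_right=-1, diff=0 [OK], height=0
  node 14: h_left=0, h_right=-1, diff=1 [OK], height=1
  node 21: h_left=-1, h_right=-1, diff=0 [OK], height=0
  node 20: h_left=1, h_right=0, diff=1 [OK], height=2
  node 41: h_left=-1, h_right=-1, diff=0 [OK], height=0
  node 48: h_left=-1, h_right=-1, diff=0 [OK], height=0
  node 42: h_left=0, h_right=0, diff=0 [OK], height=1
  node 22: h_left=2, h_right=1, diff=1 [OK], height=3
All nodes satisfy the balance condition.
Result: Balanced


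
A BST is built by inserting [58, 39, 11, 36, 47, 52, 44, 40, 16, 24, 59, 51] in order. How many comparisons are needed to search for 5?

Search path for 5: 58 -> 39 -> 11
Found: False
Comparisons: 3


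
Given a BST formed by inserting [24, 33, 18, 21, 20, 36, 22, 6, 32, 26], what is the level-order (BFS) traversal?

Tree insertion order: [24, 33, 18, 21, 20, 36, 22, 6, 32, 26]
Tree (level-order array): [24, 18, 33, 6, 21, 32, 36, None, None, 20, 22, 26]
BFS from the root, enqueuing left then right child of each popped node:
  queue [24] -> pop 24, enqueue [18, 33], visited so far: [24]
  queue [18, 33] -> pop 18, enqueue [6, 21], visited so far: [24, 18]
  queue [33, 6, 21] -> pop 33, enqueue [32, 36], visited so far: [24, 18, 33]
  queue [6, 21, 32, 36] -> pop 6, enqueue [none], visited so far: [24, 18, 33, 6]
  queue [21, 32, 36] -> pop 21, enqueue [20, 22], visited so far: [24, 18, 33, 6, 21]
  queue [32, 36, 20, 22] -> pop 32, enqueue [26], visited so far: [24, 18, 33, 6, 21, 32]
  queue [36, 20, 22, 26] -> pop 36, enqueue [none], visited so far: [24, 18, 33, 6, 21, 32, 36]
  queue [20, 22, 26] -> pop 20, enqueue [none], visited so far: [24, 18, 33, 6, 21, 32, 36, 20]
  queue [22, 26] -> pop 22, enqueue [none], visited so far: [24, 18, 33, 6, 21, 32, 36, 20, 22]
  queue [26] -> pop 26, enqueue [none], visited so far: [24, 18, 33, 6, 21, 32, 36, 20, 22, 26]
Result: [24, 18, 33, 6, 21, 32, 36, 20, 22, 26]


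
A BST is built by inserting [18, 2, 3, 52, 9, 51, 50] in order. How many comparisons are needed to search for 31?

Search path for 31: 18 -> 52 -> 51 -> 50
Found: False
Comparisons: 4


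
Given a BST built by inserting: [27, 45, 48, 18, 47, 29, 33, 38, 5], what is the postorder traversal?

Tree insertion order: [27, 45, 48, 18, 47, 29, 33, 38, 5]
Tree (level-order array): [27, 18, 45, 5, None, 29, 48, None, None, None, 33, 47, None, None, 38]
Postorder traversal: [5, 18, 38, 33, 29, 47, 48, 45, 27]


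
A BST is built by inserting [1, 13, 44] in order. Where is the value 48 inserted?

Starting tree (level order): [1, None, 13, None, 44]
Insertion path: 1 -> 13 -> 44
Result: insert 48 as right child of 44
Final tree (level order): [1, None, 13, None, 44, None, 48]


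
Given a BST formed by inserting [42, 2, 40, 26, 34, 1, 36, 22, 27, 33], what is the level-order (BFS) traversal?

Tree insertion order: [42, 2, 40, 26, 34, 1, 36, 22, 27, 33]
Tree (level-order array): [42, 2, None, 1, 40, None, None, 26, None, 22, 34, None, None, 27, 36, None, 33]
BFS from the root, enqueuing left then right child of each popped node:
  queue [42] -> pop 42, enqueue [2], visited so far: [42]
  queue [2] -> pop 2, enqueue [1, 40], visited so far: [42, 2]
  queue [1, 40] -> pop 1, enqueue [none], visited so far: [42, 2, 1]
  queue [40] -> pop 40, enqueue [26], visited so far: [42, 2, 1, 40]
  queue [26] -> pop 26, enqueue [22, 34], visited so far: [42, 2, 1, 40, 26]
  queue [22, 34] -> pop 22, enqueue [none], visited so far: [42, 2, 1, 40, 26, 22]
  queue [34] -> pop 34, enqueue [27, 36], visited so far: [42, 2, 1, 40, 26, 22, 34]
  queue [27, 36] -> pop 27, enqueue [33], visited so far: [42, 2, 1, 40, 26, 22, 34, 27]
  queue [36, 33] -> pop 36, enqueue [none], visited so far: [42, 2, 1, 40, 26, 22, 34, 27, 36]
  queue [33] -> pop 33, enqueue [none], visited so far: [42, 2, 1, 40, 26, 22, 34, 27, 36, 33]
Result: [42, 2, 1, 40, 26, 22, 34, 27, 36, 33]


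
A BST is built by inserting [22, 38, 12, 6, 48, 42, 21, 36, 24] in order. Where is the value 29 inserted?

Starting tree (level order): [22, 12, 38, 6, 21, 36, 48, None, None, None, None, 24, None, 42]
Insertion path: 22 -> 38 -> 36 -> 24
Result: insert 29 as right child of 24
Final tree (level order): [22, 12, 38, 6, 21, 36, 48, None, None, None, None, 24, None, 42, None, None, 29]


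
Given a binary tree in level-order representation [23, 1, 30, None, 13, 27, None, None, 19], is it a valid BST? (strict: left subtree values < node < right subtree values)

Level-order array: [23, 1, 30, None, 13, 27, None, None, 19]
Validate using subtree bounds (lo, hi): at each node, require lo < value < hi,
then recurse left with hi=value and right with lo=value.
Preorder trace (stopping at first violation):
  at node 23 with bounds (-inf, +inf): OK
  at node 1 with bounds (-inf, 23): OK
  at node 13 with bounds (1, 23): OK
  at node 19 with bounds (13, 23): OK
  at node 30 with bounds (23, +inf): OK
  at node 27 with bounds (23, 30): OK
No violation found at any node.
Result: Valid BST


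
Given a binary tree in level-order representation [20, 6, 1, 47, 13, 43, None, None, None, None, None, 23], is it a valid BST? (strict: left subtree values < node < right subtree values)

Level-order array: [20, 6, 1, 47, 13, 43, None, None, None, None, None, 23]
Validate using subtree bounds (lo, hi): at each node, require lo < value < hi,
then recurse left with hi=value and right with lo=value.
Preorder trace (stopping at first violation):
  at node 20 with bounds (-inf, +inf): OK
  at node 6 with bounds (-inf, 20): OK
  at node 47 with bounds (-inf, 6): VIOLATION
Node 47 violates its bound: not (-inf < 47 < 6).
Result: Not a valid BST


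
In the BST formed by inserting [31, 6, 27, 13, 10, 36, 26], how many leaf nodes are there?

Tree built from: [31, 6, 27, 13, 10, 36, 26]
Tree (level-order array): [31, 6, 36, None, 27, None, None, 13, None, 10, 26]
Rule: A leaf has 0 children.
Per-node child counts:
  node 31: 2 child(ren)
  node 6: 1 child(ren)
  node 27: 1 child(ren)
  node 13: 2 child(ren)
  node 10: 0 child(ren)
  node 26: 0 child(ren)
  node 36: 0 child(ren)
Matching nodes: [10, 26, 36]
Count of leaf nodes: 3


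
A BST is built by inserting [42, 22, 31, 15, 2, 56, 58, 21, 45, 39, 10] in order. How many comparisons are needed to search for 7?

Search path for 7: 42 -> 22 -> 15 -> 2 -> 10
Found: False
Comparisons: 5


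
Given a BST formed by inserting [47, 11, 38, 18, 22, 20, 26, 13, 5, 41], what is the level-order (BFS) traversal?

Tree insertion order: [47, 11, 38, 18, 22, 20, 26, 13, 5, 41]
Tree (level-order array): [47, 11, None, 5, 38, None, None, 18, 41, 13, 22, None, None, None, None, 20, 26]
BFS from the root, enqueuing left then right child of each popped node:
  queue [47] -> pop 47, enqueue [11], visited so far: [47]
  queue [11] -> pop 11, enqueue [5, 38], visited so far: [47, 11]
  queue [5, 38] -> pop 5, enqueue [none], visited so far: [47, 11, 5]
  queue [38] -> pop 38, enqueue [18, 41], visited so far: [47, 11, 5, 38]
  queue [18, 41] -> pop 18, enqueue [13, 22], visited so far: [47, 11, 5, 38, 18]
  queue [41, 13, 22] -> pop 41, enqueue [none], visited so far: [47, 11, 5, 38, 18, 41]
  queue [13, 22] -> pop 13, enqueue [none], visited so far: [47, 11, 5, 38, 18, 41, 13]
  queue [22] -> pop 22, enqueue [20, 26], visited so far: [47, 11, 5, 38, 18, 41, 13, 22]
  queue [20, 26] -> pop 20, enqueue [none], visited so far: [47, 11, 5, 38, 18, 41, 13, 22, 20]
  queue [26] -> pop 26, enqueue [none], visited so far: [47, 11, 5, 38, 18, 41, 13, 22, 20, 26]
Result: [47, 11, 5, 38, 18, 41, 13, 22, 20, 26]


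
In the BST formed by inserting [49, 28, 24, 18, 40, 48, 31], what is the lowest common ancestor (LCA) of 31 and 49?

Tree insertion order: [49, 28, 24, 18, 40, 48, 31]
Tree (level-order array): [49, 28, None, 24, 40, 18, None, 31, 48]
In a BST, the LCA of p=31, q=49 is the first node v on the
root-to-leaf path with p <= v <= q (go left if both < v, right if both > v).
Walk from root:
  at 49: 31 <= 49 <= 49, this is the LCA
LCA = 49


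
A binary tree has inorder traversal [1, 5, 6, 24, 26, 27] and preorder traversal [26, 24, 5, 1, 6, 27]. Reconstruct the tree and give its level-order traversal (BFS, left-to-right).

Inorder:  [1, 5, 6, 24, 26, 27]
Preorder: [26, 24, 5, 1, 6, 27]
Algorithm: preorder visits root first, so consume preorder in order;
for each root, split the current inorder slice at that value into
left-subtree inorder and right-subtree inorder, then recurse.
Recursive splits:
  root=26; inorder splits into left=[1, 5, 6, 24], right=[27]
  root=24; inorder splits into left=[1, 5, 6], right=[]
  root=5; inorder splits into left=[1], right=[6]
  root=1; inorder splits into left=[], right=[]
  root=6; inorder splits into left=[], right=[]
  root=27; inorder splits into left=[], right=[]
Reconstructed level-order: [26, 24, 27, 5, 1, 6]


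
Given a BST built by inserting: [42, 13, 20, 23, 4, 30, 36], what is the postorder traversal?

Tree insertion order: [42, 13, 20, 23, 4, 30, 36]
Tree (level-order array): [42, 13, None, 4, 20, None, None, None, 23, None, 30, None, 36]
Postorder traversal: [4, 36, 30, 23, 20, 13, 42]


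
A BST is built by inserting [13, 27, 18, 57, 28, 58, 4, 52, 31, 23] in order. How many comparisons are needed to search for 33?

Search path for 33: 13 -> 27 -> 57 -> 28 -> 52 -> 31
Found: False
Comparisons: 6


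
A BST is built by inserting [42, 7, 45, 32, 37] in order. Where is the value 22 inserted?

Starting tree (level order): [42, 7, 45, None, 32, None, None, None, 37]
Insertion path: 42 -> 7 -> 32
Result: insert 22 as left child of 32
Final tree (level order): [42, 7, 45, None, 32, None, None, 22, 37]


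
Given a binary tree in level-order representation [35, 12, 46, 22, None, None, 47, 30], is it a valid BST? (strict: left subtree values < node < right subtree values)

Level-order array: [35, 12, 46, 22, None, None, 47, 30]
Validate using subtree bounds (lo, hi): at each node, require lo < value < hi,
then recurse left with hi=value and right with lo=value.
Preorder trace (stopping at first violation):
  at node 35 with bounds (-inf, +inf): OK
  at node 12 with bounds (-inf, 35): OK
  at node 22 with bounds (-inf, 12): VIOLATION
Node 22 violates its bound: not (-inf < 22 < 12).
Result: Not a valid BST


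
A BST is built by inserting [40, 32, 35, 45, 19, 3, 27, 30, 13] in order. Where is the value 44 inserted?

Starting tree (level order): [40, 32, 45, 19, 35, None, None, 3, 27, None, None, None, 13, None, 30]
Insertion path: 40 -> 45
Result: insert 44 as left child of 45
Final tree (level order): [40, 32, 45, 19, 35, 44, None, 3, 27, None, None, None, None, None, 13, None, 30]


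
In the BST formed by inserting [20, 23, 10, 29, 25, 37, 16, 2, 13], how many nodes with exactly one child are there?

Tree built from: [20, 23, 10, 29, 25, 37, 16, 2, 13]
Tree (level-order array): [20, 10, 23, 2, 16, None, 29, None, None, 13, None, 25, 37]
Rule: These are nodes with exactly 1 non-null child.
Per-node child counts:
  node 20: 2 child(ren)
  node 10: 2 child(ren)
  node 2: 0 child(ren)
  node 16: 1 child(ren)
  node 13: 0 child(ren)
  node 23: 1 child(ren)
  node 29: 2 child(ren)
  node 25: 0 child(ren)
  node 37: 0 child(ren)
Matching nodes: [16, 23]
Count of nodes with exactly one child: 2


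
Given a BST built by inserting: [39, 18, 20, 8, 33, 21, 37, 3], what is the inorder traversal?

Tree insertion order: [39, 18, 20, 8, 33, 21, 37, 3]
Tree (level-order array): [39, 18, None, 8, 20, 3, None, None, 33, None, None, 21, 37]
Inorder traversal: [3, 8, 18, 20, 21, 33, 37, 39]


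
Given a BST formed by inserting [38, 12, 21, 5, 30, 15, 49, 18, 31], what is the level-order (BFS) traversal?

Tree insertion order: [38, 12, 21, 5, 30, 15, 49, 18, 31]
Tree (level-order array): [38, 12, 49, 5, 21, None, None, None, None, 15, 30, None, 18, None, 31]
BFS from the root, enqueuing left then right child of each popped node:
  queue [38] -> pop 38, enqueue [12, 49], visited so far: [38]
  queue [12, 49] -> pop 12, enqueue [5, 21], visited so far: [38, 12]
  queue [49, 5, 21] -> pop 49, enqueue [none], visited so far: [38, 12, 49]
  queue [5, 21] -> pop 5, enqueue [none], visited so far: [38, 12, 49, 5]
  queue [21] -> pop 21, enqueue [15, 30], visited so far: [38, 12, 49, 5, 21]
  queue [15, 30] -> pop 15, enqueue [18], visited so far: [38, 12, 49, 5, 21, 15]
  queue [30, 18] -> pop 30, enqueue [31], visited so far: [38, 12, 49, 5, 21, 15, 30]
  queue [18, 31] -> pop 18, enqueue [none], visited so far: [38, 12, 49, 5, 21, 15, 30, 18]
  queue [31] -> pop 31, enqueue [none], visited so far: [38, 12, 49, 5, 21, 15, 30, 18, 31]
Result: [38, 12, 49, 5, 21, 15, 30, 18, 31]


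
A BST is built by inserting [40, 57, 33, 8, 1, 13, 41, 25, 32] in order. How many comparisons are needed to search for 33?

Search path for 33: 40 -> 33
Found: True
Comparisons: 2


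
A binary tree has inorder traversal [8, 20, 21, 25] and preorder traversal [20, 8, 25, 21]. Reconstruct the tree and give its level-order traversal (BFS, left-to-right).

Inorder:  [8, 20, 21, 25]
Preorder: [20, 8, 25, 21]
Algorithm: preorder visits root first, so consume preorder in order;
for each root, split the current inorder slice at that value into
left-subtree inorder and right-subtree inorder, then recurse.
Recursive splits:
  root=20; inorder splits into left=[8], right=[21, 25]
  root=8; inorder splits into left=[], right=[]
  root=25; inorder splits into left=[21], right=[]
  root=21; inorder splits into left=[], right=[]
Reconstructed level-order: [20, 8, 25, 21]
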